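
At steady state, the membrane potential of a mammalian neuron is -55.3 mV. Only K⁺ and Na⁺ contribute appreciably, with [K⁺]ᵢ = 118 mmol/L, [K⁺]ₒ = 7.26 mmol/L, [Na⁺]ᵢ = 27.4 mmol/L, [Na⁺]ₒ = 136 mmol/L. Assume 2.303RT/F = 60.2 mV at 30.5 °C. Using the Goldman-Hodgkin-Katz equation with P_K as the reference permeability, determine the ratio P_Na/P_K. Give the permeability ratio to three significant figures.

Let α = P_Na/P_K. GHK: Vm = 60.2·log₁₀[(Kₒ + α·Naₒ)/(Kᵢ + α·Naᵢ)].
10^(Vm/60.2) = 10^(-55.3/60.2) = 0.12061
So 0.12061·(Kᵢ + α·Naᵢ) = Kₒ + α·Naₒ → α = (0.12061·118.0 − 7.26) / (136.0 − 0.12061·27.4)
α = (14.23 − 7.26) / (136.0 − 3.305) = 6.972/132.7 = 0.05254

0.0525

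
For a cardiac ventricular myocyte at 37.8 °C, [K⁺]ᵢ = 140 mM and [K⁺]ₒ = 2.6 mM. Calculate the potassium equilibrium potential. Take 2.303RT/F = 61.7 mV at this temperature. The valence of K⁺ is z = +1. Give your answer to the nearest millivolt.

E = (61.7/z) · log₁₀([K⁺]_out/[K⁺]_in) with z = +1.
= (61.7/1) · log₁₀(2.6/140) = 61.70 · log₁₀(0.01857)
= 61.70 · (-1.7312) = -106.81 mV

-107 mV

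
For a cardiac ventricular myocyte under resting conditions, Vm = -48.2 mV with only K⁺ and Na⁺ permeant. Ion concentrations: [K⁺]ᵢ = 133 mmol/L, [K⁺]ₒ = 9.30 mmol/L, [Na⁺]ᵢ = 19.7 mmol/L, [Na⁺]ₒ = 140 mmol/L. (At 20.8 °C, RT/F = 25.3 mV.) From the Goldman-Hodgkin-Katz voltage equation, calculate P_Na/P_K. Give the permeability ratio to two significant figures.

Let α = P_Na/P_K. GHK: Vm = 25.3·ln[(Kₒ + α·Naₒ)/(Kᵢ + α·Naᵢ)].
e^(Vm/25.3) = e^(-48.2/25.3) = 0.1488
So 0.1488·(Kᵢ + α·Naᵢ) = Kₒ + α·Naₒ → α = (0.1488·133.0 − 9.3) / (140.0 − 0.1488·19.7)
α = (19.79 − 9.3) / (140.0 − 2.931) = 10.49/137.1 = 0.07654

0.077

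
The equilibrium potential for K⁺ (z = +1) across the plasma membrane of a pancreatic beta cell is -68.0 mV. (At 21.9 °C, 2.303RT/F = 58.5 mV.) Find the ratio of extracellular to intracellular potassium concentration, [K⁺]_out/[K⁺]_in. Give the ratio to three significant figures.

log₁₀([out]/[in]) = E·z/(58.5) = -68.0 × 1 / 58.5 = -1.1624
[out]/[in] = 10^(-1.1624) = 0.0688

0.0688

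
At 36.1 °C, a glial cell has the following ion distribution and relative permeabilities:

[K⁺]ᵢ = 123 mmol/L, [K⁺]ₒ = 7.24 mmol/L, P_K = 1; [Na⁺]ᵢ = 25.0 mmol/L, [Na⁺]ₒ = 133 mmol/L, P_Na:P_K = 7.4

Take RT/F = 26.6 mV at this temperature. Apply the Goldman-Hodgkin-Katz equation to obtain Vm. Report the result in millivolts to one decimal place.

31.1 mV

Vm = 26.6 · ln[(Σ P·[cation]ₒ + Σ P·[anion]ᵢ) / (Σ P·[cation]ᵢ + Σ P·[anion]ₒ)]
Numerator = 1×7.24 + 7.4×133 = 991.4
Denominator = 1×123 + 7.4×25.0 = 308
Vm = 26.6 · ln(3.219) = 26.6 × (1.1691) = 31.10 mV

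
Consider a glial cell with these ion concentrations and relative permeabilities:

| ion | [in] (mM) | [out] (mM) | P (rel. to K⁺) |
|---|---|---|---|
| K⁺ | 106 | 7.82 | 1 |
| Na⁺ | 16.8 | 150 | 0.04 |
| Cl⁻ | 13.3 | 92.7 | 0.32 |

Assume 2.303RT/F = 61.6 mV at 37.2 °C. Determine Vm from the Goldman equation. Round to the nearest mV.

Vm = 61.6 · log₁₀[(Σ P·[cation]ₒ + Σ P·[anion]ᵢ) / (Σ P·[cation]ᵢ + Σ P·[anion]ₒ)]
Numerator = 1×7.82 + 0.04×150 + 0.32×13.3 = 18.08
Denominator = 1×106 + 0.04×16.8 + 0.32×92.7 = 136.3
Vm = 61.6 · log₁₀(0.13258) = 61.6 × (-0.8775) = -54.05 mV

-54 mV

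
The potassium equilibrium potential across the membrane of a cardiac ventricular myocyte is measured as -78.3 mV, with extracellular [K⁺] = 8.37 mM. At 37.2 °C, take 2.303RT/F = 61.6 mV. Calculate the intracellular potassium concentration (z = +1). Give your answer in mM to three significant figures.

156 mM

Nernst: E = (61.6/1) · log₁₀([out]/[in]), so log₁₀([out]/[in]) = -78.3 × 1 / 61.6 = -1.2711.
[out]/[in] = 10^(-1.2711) = 0.05357.
[in] = 8.37 / 0.05357 = 156.3 mM.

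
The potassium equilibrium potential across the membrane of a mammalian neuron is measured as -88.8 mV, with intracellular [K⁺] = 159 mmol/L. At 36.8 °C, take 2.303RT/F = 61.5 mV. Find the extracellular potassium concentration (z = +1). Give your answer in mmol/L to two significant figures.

5.7 mmol/L

Nernst: E = (61.5/1) · log₁₀([out]/[in]), so log₁₀([out]/[in]) = -88.8 × 1 / 61.5 = -1.4439.
[out]/[in] = 10^(-1.4439) = 0.03598.
[out] = 0.03598 × 159 = 5.721 mmol/L.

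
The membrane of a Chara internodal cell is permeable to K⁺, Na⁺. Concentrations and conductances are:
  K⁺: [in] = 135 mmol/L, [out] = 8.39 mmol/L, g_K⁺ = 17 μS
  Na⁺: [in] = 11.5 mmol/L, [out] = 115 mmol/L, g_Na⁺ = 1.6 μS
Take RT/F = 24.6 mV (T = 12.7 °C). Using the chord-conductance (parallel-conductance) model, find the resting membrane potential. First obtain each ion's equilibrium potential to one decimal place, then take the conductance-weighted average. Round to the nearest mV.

-58 mV

E_K⁺ = (24.6/1)·ln(8.39/135) = -68.3 mV
E_Na⁺ = (24.6/1)·ln(115/11.5) = 56.6 mV
Vm = (Σ gᵢEᵢ)/(Σ gᵢ) = (17·-68.3 + 1.6·56.6) / (17 + 1.6)
= -1070.54 / 18.6 = -57.56 mV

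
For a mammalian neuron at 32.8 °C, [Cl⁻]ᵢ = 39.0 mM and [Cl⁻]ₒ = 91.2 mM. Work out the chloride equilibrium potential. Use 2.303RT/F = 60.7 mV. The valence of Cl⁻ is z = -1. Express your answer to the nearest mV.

E = (60.7/z) · log₁₀([Cl⁻]_out/[Cl⁻]_in) with z = -1.
For an anion, dividing by z = -1 reverses the sign.
= (60.7/-1) · log₁₀(91.2/39.0) = -60.70 · log₁₀(2.338)
= -60.70 · (0.3689) = -22.39 mV

-22 mV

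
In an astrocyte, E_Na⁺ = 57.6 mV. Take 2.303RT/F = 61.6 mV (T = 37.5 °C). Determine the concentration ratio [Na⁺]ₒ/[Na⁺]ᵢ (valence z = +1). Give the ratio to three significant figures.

log₁₀([out]/[in]) = E·z/(61.6) = 57.6 × 1 / 61.6 = 0.9351
[out]/[in] = 10^(0.9351) = 8.611

8.61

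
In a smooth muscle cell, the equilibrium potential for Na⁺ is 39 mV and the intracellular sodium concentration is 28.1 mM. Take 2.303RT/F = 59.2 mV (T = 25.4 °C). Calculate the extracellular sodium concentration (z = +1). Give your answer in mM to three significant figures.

Nernst: E = (59.2/1) · log₁₀([out]/[in]), so log₁₀([out]/[in]) = 39.0 × 1 / 59.2 = 0.6588.
[out]/[in] = 10^(0.6588) = 4.558.
[out] = 4.558 × 28.1 = 128.1 mM.

128 mM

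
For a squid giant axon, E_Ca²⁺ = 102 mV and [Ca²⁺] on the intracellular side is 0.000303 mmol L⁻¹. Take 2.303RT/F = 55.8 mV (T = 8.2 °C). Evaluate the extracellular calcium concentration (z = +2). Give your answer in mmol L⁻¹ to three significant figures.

Nernst: E = (55.8/2) · log₁₀([out]/[in]), so log₁₀([out]/[in]) = 102.0 × 2 / 55.8 = 3.6559.
[out]/[in] = 10^(3.6559) = 4528.
[out] = 4528 × 0.000303 = 1.372 mmol L⁻¹.

1.37 mmol L⁻¹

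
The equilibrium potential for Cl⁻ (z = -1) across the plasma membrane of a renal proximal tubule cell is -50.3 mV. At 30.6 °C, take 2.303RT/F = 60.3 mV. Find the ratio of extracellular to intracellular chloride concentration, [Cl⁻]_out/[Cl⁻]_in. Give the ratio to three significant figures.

log₁₀([out]/[in]) = E·z/(60.3) = -50.3 × -1 / 60.3 = 0.8342
[out]/[in] = 10^(0.8342) = 6.826

6.83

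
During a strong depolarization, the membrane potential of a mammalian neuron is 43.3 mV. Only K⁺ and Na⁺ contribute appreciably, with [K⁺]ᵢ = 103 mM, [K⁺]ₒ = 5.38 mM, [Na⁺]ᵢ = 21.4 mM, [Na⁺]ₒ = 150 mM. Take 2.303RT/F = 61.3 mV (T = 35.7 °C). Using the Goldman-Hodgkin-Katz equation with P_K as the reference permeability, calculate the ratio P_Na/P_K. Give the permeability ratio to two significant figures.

13

Let α = P_Na/P_K. GHK: Vm = 61.3·log₁₀[(Kₒ + α·Naₒ)/(Kᵢ + α·Naᵢ)].
10^(Vm/61.3) = 10^(43.3/61.3) = 5.0858
So 5.0858·(Kᵢ + α·Naᵢ) = Kₒ + α·Naₒ → α = (5.0858·103.0 − 5.38) / (150.0 − 5.0858·21.4)
α = (523.8 − 5.38) / (150.0 − 108.8) = 518.5/41.16 = 12.6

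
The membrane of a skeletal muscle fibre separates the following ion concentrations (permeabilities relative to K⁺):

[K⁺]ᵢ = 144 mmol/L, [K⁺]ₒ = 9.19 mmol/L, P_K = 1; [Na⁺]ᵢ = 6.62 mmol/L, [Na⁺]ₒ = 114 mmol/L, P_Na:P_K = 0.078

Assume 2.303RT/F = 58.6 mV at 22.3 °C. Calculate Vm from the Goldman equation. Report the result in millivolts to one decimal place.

Vm = 58.6 · log₁₀[(Σ P·[cation]ₒ + Σ P·[anion]ᵢ) / (Σ P·[cation]ᵢ + Σ P·[anion]ₒ)]
Numerator = 1×9.19 + 0.078×114 = 18.08
Denominator = 1×144 + 0.078×6.62 = 144.5
Vm = 58.6 · log₁₀(0.12512) = 58.6 × (-0.9027) = -52.90 mV

-52.9 mV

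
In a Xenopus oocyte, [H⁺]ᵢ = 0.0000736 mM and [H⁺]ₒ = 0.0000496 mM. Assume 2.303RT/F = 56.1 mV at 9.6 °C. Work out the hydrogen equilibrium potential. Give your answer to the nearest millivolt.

-10 mV

E = (56.1/z) · log₁₀([H⁺]_out/[H⁺]_in) with z = +1.
= (56.1/1) · log₁₀(0.0000496/0.0000736) = 56.10 · log₁₀(0.6739)
= 56.10 · (-0.1714) = -9.62 mV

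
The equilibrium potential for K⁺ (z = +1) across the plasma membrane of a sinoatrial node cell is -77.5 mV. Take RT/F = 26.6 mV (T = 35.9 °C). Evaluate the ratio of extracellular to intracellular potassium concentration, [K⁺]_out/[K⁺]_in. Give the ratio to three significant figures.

0.0543

ln([out]/[in]) = E·z/(26.6) = -77.5 × 1 / 26.6 = -2.9135
[out]/[in] = e^(-2.9135) = 0.05428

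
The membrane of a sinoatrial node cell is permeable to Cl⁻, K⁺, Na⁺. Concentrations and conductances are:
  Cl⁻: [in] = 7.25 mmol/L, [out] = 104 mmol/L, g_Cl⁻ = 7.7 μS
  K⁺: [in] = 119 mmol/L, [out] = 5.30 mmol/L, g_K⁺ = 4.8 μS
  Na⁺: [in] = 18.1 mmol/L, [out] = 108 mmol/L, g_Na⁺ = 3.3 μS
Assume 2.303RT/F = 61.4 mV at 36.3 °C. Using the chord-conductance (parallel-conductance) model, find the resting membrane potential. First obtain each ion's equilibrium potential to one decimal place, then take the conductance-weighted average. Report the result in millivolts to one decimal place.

E_Cl⁻ = (61.4/-1)·log₁₀(104/7.25) = -71.0 mV
E_K⁺ = (61.4/1)·log₁₀(5.30/119) = -83.0 mV
E_Na⁺ = (61.4/1)·log₁₀(108/18.1) = 47.6 mV
Vm = (Σ gᵢEᵢ)/(Σ gᵢ) = (7.7·-71.0 + 4.8·-83.0 + 3.3·47.6) / (7.7 + 4.8 + 3.3)
= -788.02 / 15.8 = -49.87 mV

-49.9 mV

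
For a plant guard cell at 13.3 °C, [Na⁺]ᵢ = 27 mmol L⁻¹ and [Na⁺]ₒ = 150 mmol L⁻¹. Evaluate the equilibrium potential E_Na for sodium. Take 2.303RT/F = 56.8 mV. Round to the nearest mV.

42 mV

E = (56.8/z) · log₁₀([Na⁺]_out/[Na⁺]_in) with z = +1.
= (56.8/1) · log₁₀(150/27) = 56.80 · log₁₀(5.556)
= 56.80 · (0.7447) = 42.30 mV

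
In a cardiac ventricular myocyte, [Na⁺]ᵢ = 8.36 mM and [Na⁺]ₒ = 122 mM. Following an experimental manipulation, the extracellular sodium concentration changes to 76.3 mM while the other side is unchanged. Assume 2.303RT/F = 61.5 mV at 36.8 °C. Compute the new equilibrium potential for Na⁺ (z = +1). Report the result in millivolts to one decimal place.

After the shift: [Na⁺]_out = 76.3, [Na⁺]_in = 8.36 mM.
E_new = (61.5/1)·log₁₀(76.3/8.36) = 61.50 · (0.9603) = 59.06 mV

59.1 mV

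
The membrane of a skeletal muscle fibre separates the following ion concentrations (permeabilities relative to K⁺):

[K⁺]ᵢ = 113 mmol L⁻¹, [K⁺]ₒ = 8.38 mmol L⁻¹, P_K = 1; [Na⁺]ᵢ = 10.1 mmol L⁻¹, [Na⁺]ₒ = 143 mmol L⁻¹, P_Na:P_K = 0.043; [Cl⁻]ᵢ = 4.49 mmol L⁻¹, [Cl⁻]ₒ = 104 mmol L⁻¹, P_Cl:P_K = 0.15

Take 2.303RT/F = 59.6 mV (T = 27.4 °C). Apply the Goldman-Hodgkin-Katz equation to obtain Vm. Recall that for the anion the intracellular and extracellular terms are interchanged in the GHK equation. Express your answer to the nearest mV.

-55 mV

Vm = 59.6 · log₁₀[(Σ P·[cation]ₒ + Σ P·[anion]ᵢ) / (Σ P·[cation]ᵢ + Σ P·[anion]ₒ)]
Numerator = 1×8.38 + 0.043×143 + 0.15×4.49 = 15.2
Denominator = 1×113 + 0.043×10.1 + 0.15×104 = 129
Vm = 59.6 · log₁₀(0.11782) = 59.6 × (-0.9288) = -55.36 mV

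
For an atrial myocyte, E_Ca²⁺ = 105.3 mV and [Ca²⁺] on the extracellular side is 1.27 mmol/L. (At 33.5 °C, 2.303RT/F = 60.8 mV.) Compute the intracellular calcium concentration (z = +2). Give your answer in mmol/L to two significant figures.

0.00044 mmol/L

Nernst: E = (60.8/2) · log₁₀([out]/[in]), so log₁₀([out]/[in]) = 105.3 × 2 / 60.8 = 3.4638.
[out]/[in] = 10^(3.4638) = 2909.
[in] = 1.27 / 2909 = 0.0004365 mmol/L.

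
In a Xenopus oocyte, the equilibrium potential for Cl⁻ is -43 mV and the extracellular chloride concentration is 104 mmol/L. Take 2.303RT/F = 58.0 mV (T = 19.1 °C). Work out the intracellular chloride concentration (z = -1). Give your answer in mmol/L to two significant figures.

Nernst: E = (58.0/-1) · log₁₀([out]/[in]), so log₁₀([out]/[in]) = -43.0 × -1 / 58.0 = 0.7414.
[out]/[in] = 10^(0.7414) = 5.513.
[in] = 104 / 5.513 = 18.86 mmol/L.

19 mmol/L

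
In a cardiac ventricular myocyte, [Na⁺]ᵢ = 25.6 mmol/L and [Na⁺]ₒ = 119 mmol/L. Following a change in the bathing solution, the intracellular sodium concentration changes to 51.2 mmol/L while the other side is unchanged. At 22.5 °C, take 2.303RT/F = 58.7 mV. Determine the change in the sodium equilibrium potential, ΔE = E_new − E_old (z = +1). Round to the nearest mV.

-18 mV

E_old = (58.7/1)·log₁₀(119/25.6) = 39.17 mV
E_new = (58.7/1)·log₁₀(119/51.2) = 21.50 mV
ΔE = 21.50 − (39.17) = -17.67 mV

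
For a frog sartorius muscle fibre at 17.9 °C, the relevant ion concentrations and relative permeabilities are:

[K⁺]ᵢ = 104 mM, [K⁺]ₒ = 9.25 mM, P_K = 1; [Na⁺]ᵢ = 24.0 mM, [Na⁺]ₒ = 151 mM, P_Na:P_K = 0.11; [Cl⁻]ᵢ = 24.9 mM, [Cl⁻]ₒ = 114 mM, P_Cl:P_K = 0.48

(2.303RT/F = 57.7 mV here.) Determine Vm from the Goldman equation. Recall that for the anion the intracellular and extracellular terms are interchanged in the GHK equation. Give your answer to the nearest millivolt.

-36 mV

Vm = 57.7 · log₁₀[(Σ P·[cation]ₒ + Σ P·[anion]ᵢ) / (Σ P·[cation]ᵢ + Σ P·[anion]ₒ)]
Numerator = 1×9.25 + 0.11×151 + 0.48×24.9 = 37.81
Denominator = 1×104 + 0.11×24.0 + 0.48×114 = 161.4
Vm = 57.7 · log₁₀(0.23433) = 57.7 × (-0.6302) = -36.36 mV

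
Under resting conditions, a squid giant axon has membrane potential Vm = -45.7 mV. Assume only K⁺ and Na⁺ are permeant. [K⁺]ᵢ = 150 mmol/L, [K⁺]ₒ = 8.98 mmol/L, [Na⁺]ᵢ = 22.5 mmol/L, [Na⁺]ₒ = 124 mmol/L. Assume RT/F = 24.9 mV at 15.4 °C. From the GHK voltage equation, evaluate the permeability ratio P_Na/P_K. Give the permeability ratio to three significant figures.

Let α = P_Na/P_K. GHK: Vm = 24.9·ln[(Kₒ + α·Naₒ)/(Kᵢ + α·Naᵢ)].
e^(Vm/24.9) = e^(-45.7/24.9) = 0.15956
So 0.15956·(Kᵢ + α·Naᵢ) = Kₒ + α·Naₒ → α = (0.15956·150.0 − 8.98) / (124.0 − 0.15956·22.5)
α = (23.93 − 8.98) / (124.0 − 3.59) = 14.95/120.4 = 0.1242

0.124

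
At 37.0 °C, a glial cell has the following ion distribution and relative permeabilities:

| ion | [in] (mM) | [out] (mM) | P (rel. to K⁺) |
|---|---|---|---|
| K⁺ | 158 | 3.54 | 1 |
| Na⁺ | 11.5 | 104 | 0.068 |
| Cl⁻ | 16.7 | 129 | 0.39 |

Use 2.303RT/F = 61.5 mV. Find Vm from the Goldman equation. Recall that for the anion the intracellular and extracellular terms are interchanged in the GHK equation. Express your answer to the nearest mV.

-67 mV

Vm = 61.5 · log₁₀[(Σ P·[cation]ₒ + Σ P·[anion]ᵢ) / (Σ P·[cation]ᵢ + Σ P·[anion]ₒ)]
Numerator = 1×3.54 + 0.068×104 + 0.39×16.7 = 17.12
Denominator = 1×158 + 0.068×11.5 + 0.39×129 = 209.1
Vm = 61.5 · log₁₀(0.081902) = 61.5 × (-1.0867) = -66.83 mV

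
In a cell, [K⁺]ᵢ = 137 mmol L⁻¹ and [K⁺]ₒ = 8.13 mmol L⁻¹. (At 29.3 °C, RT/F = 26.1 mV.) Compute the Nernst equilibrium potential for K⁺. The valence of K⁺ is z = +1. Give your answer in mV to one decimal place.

-73.7 mV

E = (26.1/z) · ln([K⁺]_out/[K⁺]_in) with z = +1.
= (26.1/1) · ln(8.13/137) = 26.10 · ln(0.05934)
= 26.10 · (-2.8244) = -73.72 mV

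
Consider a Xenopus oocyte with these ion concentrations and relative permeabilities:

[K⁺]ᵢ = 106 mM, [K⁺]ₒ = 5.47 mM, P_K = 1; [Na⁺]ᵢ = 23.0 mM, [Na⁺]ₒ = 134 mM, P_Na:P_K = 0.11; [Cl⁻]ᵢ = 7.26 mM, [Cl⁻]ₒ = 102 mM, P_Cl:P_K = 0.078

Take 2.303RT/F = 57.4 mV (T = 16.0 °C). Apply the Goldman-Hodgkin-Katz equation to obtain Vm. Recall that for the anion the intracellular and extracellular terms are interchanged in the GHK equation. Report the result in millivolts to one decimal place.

-43.0 mV

Vm = 57.4 · log₁₀[(Σ P·[cation]ₒ + Σ P·[anion]ᵢ) / (Σ P·[cation]ᵢ + Σ P·[anion]ₒ)]
Numerator = 1×5.47 + 0.11×134 + 0.078×7.26 = 20.78
Denominator = 1×106 + 0.11×23.0 + 0.078×102 = 116.5
Vm = 57.4 · log₁₀(0.17836) = 57.4 × (-0.7487) = -42.98 mV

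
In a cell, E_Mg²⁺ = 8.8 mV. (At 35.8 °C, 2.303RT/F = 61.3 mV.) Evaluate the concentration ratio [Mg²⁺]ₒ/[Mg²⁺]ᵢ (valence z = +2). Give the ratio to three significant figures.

1.94

log₁₀([out]/[in]) = E·z/(61.3) = 8.8 × 2 / 61.3 = 0.2871
[out]/[in] = 10^(0.2871) = 1.937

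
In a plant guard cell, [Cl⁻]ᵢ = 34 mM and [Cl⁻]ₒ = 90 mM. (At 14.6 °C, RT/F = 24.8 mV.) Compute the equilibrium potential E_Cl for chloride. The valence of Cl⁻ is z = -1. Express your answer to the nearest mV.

E = (24.8/z) · ln([Cl⁻]_out/[Cl⁻]_in) with z = -1.
For an anion, dividing by z = -1 reverses the sign.
= (24.8/-1) · ln(90/34) = -24.80 · ln(2.647)
= -24.80 · (0.9734) = -24.14 mV

-24 mV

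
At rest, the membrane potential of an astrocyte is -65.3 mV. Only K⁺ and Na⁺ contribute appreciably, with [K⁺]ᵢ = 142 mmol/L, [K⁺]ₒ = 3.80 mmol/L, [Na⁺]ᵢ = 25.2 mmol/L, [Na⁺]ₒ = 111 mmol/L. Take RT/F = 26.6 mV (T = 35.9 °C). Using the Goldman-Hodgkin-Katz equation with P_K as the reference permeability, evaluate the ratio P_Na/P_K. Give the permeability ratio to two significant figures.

Let α = P_Na/P_K. GHK: Vm = 26.6·ln[(Kₒ + α·Naₒ)/(Kᵢ + α·Naᵢ)].
e^(Vm/26.6) = e^(-65.3/26.6) = 0.085873
So 0.085873·(Kᵢ + α·Naᵢ) = Kₒ + α·Naₒ → α = (0.085873·142.0 − 3.8) / (111.0 − 0.085873·25.2)
α = (12.19 − 3.8) / (111.0 − 2.164) = 8.394/108.8 = 0.07712

0.077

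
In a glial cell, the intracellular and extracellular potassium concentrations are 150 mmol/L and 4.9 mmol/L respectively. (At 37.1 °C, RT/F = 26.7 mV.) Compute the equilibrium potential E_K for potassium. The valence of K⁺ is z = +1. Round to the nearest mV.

E = (26.7/z) · ln([K⁺]_out/[K⁺]_in) with z = +1.
= (26.7/1) · ln(4.9/150) = 26.70 · ln(0.03267)
= 26.70 · (-3.4214) = -91.35 mV

-91 mV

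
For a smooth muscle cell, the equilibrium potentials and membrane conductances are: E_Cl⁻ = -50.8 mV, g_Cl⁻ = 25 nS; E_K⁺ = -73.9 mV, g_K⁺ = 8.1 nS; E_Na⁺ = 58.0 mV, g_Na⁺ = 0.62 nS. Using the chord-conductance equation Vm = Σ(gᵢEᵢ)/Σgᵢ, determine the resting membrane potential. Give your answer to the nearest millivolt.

Σ gᵢEᵢ = 25·(-50.8) + 8.1·(-73.9) + 0.62·(58.0) = -1832.63
Σ gᵢ = 25 + 8.1 + 0.62 = 33.72
Vm = -1832.63 / 33.72 = -54.35 mV

-54 mV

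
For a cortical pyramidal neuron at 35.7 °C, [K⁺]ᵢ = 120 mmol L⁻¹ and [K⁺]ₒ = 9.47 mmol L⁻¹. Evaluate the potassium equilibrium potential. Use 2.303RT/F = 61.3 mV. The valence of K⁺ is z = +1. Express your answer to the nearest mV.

-68 mV

E = (61.3/z) · log₁₀([K⁺]_out/[K⁺]_in) with z = +1.
= (61.3/1) · log₁₀(9.47/120) = 61.30 · log₁₀(0.07892)
= 61.30 · (-1.1028) = -67.60 mV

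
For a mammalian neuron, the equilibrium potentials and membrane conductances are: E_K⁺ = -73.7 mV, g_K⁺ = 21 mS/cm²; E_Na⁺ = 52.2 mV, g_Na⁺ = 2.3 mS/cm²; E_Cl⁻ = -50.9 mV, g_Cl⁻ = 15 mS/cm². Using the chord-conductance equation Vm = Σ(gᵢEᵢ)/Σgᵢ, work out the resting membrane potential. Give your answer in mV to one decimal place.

-57.2 mV

Σ gᵢEᵢ = 21·(-73.7) + 2.3·(52.2) + 15·(-50.9) = -2191.14
Σ gᵢ = 21 + 2.3 + 15 = 38.3
Vm = -2191.14 / 38.3 = -57.21 mV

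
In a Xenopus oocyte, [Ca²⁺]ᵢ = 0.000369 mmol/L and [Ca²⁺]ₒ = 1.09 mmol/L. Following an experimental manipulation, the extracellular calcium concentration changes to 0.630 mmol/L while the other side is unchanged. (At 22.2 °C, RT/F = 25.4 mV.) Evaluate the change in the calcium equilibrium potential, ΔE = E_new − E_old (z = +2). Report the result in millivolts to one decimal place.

E_old = (25.4/2)·ln(1.09/0.000369) = 101.48 mV
E_new = (25.4/2)·ln(0.630/0.000369) = 94.52 mV
ΔE = 94.52 − (101.48) = -6.96 mV

-7.0 mV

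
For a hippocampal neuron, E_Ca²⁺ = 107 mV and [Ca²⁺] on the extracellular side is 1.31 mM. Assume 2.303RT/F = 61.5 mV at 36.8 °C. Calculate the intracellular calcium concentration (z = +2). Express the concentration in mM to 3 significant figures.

0.000434 mM

Nernst: E = (61.5/2) · log₁₀([out]/[in]), so log₁₀([out]/[in]) = 107.0 × 2 / 61.5 = 3.4797.
[out]/[in] = 10^(3.4797) = 3018.
[in] = 1.31 / 3018 = 0.0004341 mM.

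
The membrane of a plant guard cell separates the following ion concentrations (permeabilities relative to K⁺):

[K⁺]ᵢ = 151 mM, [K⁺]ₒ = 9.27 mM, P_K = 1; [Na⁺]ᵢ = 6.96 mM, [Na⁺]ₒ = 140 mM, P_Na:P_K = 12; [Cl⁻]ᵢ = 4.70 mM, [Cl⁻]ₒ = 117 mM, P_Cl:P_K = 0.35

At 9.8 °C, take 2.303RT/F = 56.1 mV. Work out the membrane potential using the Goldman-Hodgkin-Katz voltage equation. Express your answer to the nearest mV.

44 mV

Vm = 56.1 · log₁₀[(Σ P·[cation]ₒ + Σ P·[anion]ᵢ) / (Σ P·[cation]ᵢ + Σ P·[anion]ₒ)]
Numerator = 1×9.27 + 12×140 + 0.35×4.70 = 1691
Denominator = 1×151 + 12×6.96 + 0.35×117 = 275.5
Vm = 56.1 · log₁₀(6.1383) = 56.1 × (0.7880) = 44.21 mV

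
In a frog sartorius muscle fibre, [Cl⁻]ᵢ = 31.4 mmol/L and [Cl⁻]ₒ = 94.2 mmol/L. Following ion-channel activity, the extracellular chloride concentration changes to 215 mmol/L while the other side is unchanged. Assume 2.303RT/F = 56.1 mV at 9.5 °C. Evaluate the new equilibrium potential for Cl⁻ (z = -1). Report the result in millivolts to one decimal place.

-46.9 mV

After the shift: [Cl⁻]_out = 215, [Cl⁻]_in = 31.4 mmol/L.
E_new = (56.1/-1)·log₁₀(215/31.4) = -56.10 · (0.8355) = -46.87 mV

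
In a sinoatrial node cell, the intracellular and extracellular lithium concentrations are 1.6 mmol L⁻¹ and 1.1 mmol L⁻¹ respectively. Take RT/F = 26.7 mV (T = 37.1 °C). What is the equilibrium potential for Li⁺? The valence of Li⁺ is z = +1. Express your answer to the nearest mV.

-10 mV

E = (26.7/z) · ln([Li⁺]_out/[Li⁺]_in) with z = +1.
= (26.7/1) · ln(1.1/1.6) = 26.70 · ln(0.6875)
= 26.70 · (-0.3747) = -10.00 mV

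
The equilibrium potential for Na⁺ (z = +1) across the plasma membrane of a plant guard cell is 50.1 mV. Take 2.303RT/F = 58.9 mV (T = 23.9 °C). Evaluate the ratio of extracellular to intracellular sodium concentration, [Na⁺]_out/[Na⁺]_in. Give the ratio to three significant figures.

log₁₀([out]/[in]) = E·z/(58.9) = 50.1 × 1 / 58.9 = 0.8506
[out]/[in] = 10^(0.8506) = 7.089

7.09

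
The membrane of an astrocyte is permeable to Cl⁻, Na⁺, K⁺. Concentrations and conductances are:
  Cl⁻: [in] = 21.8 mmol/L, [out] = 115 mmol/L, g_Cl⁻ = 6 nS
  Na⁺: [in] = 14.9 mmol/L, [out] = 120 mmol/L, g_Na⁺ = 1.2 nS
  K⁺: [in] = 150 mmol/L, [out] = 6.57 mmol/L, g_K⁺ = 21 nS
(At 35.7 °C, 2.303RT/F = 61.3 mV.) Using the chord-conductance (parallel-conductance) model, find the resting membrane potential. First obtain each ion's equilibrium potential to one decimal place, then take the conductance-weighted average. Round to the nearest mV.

-69 mV

E_Cl⁻ = (61.3/-1)·log₁₀(115/21.8) = -44.3 mV
E_Na⁺ = (61.3/1)·log₁₀(120/14.9) = 55.5 mV
E_K⁺ = (61.3/1)·log₁₀(6.57/150) = -83.3 mV
Vm = (Σ gᵢEᵢ)/(Σ gᵢ) = (6·-44.3 + 1.2·55.5 + 21·-83.3) / (6 + 1.2 + 21)
= -1948.50 / 28.2 = -69.10 mV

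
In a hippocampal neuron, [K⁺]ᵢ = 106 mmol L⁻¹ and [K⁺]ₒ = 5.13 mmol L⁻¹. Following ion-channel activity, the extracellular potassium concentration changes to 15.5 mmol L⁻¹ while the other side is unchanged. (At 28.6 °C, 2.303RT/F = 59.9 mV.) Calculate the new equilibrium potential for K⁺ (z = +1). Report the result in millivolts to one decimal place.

-50.0 mV

After the shift: [K⁺]_out = 15.5, [K⁺]_in = 106 mmol L⁻¹.
E_new = (59.9/1)·log₁₀(15.5/106) = 59.90 · (-0.8350) = -50.01 mV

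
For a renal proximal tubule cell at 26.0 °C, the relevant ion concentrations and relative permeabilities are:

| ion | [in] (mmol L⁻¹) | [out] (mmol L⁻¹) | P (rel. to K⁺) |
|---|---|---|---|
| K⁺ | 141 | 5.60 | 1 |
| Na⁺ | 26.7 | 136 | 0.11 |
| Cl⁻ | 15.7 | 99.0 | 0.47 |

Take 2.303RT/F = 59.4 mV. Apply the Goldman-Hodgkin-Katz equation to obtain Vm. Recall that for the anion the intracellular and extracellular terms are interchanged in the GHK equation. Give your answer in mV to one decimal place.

-49.5 mV

Vm = 59.4 · log₁₀[(Σ P·[cation]ₒ + Σ P·[anion]ᵢ) / (Σ P·[cation]ᵢ + Σ P·[anion]ₒ)]
Numerator = 1×5.60 + 0.11×136 + 0.47×15.7 = 27.94
Denominator = 1×141 + 0.11×26.7 + 0.47×99.0 = 190.5
Vm = 59.4 · log₁₀(0.14669) = 59.4 × (-0.8336) = -49.52 mV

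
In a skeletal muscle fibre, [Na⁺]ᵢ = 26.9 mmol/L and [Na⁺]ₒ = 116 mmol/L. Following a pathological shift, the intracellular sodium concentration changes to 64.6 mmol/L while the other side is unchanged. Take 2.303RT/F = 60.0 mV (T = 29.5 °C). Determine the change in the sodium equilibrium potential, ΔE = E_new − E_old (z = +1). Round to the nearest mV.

E_old = (60.0/1)·log₁₀(116/26.9) = 38.08 mV
E_new = (60.0/1)·log₁₀(116/64.6) = 15.25 mV
ΔE = 15.25 − (38.08) = -22.83 mV

-23 mV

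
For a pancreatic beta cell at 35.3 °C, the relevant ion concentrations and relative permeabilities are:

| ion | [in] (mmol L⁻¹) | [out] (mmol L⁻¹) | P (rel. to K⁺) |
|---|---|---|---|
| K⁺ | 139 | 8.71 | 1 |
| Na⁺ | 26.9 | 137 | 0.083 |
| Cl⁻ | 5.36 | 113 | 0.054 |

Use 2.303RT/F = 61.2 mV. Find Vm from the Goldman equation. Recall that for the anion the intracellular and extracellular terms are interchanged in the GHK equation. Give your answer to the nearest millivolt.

Vm = 61.2 · log₁₀[(Σ P·[cation]ₒ + Σ P·[anion]ᵢ) / (Σ P·[cation]ᵢ + Σ P·[anion]ₒ)]
Numerator = 1×8.71 + 0.083×137 + 0.054×5.36 = 20.37
Denominator = 1×139 + 0.083×26.9 + 0.054×113 = 147.3
Vm = 61.2 · log₁₀(0.13826) = 61.2 × (-0.8593) = -52.59 mV

-53 mV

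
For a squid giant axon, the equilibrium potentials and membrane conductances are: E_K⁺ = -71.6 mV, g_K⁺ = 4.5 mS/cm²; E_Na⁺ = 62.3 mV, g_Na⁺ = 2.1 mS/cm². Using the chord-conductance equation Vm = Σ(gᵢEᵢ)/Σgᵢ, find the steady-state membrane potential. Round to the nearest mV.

Σ gᵢEᵢ = 4.5·(-71.6) + 2.1·(62.3) = -191.37
Σ gᵢ = 4.5 + 2.1 = 6.6
Vm = -191.37 / 6.6 = -29.00 mV

-29 mV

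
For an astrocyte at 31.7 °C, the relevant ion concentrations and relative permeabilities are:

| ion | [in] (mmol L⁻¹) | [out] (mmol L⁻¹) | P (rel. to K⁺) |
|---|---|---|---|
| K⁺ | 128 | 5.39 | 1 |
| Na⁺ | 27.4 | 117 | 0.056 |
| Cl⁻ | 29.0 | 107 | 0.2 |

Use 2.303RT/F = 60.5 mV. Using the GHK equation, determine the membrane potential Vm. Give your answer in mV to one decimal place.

-56.3 mV

Vm = 60.5 · log₁₀[(Σ P·[cation]ₒ + Σ P·[anion]ᵢ) / (Σ P·[cation]ᵢ + Σ P·[anion]ₒ)]
Numerator = 1×5.39 + 0.056×117 + 0.2×29.0 = 17.74
Denominator = 1×128 + 0.056×27.4 + 0.2×107 = 150.9
Vm = 60.5 · log₁₀(0.11755) = 60.5 × (-0.9298) = -56.25 mV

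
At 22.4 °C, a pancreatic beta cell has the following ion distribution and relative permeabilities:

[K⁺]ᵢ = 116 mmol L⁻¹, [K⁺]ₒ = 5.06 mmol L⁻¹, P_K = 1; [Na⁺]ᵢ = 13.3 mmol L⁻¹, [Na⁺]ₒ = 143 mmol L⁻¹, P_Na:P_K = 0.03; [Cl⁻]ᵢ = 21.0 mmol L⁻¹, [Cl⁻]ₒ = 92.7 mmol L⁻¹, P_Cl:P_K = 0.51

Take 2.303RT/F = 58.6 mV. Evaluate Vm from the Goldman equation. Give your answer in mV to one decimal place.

Vm = 58.6 · log₁₀[(Σ P·[cation]ₒ + Σ P·[anion]ᵢ) / (Σ P·[cation]ᵢ + Σ P·[anion]ₒ)]
Numerator = 1×5.06 + 0.03×143 + 0.51×21.0 = 20.06
Denominator = 1×116 + 0.03×13.3 + 0.51×92.7 = 163.7
Vm = 58.6 · log₁₀(0.12256) = 58.6 × (-0.9117) = -53.42 mV

-53.4 mV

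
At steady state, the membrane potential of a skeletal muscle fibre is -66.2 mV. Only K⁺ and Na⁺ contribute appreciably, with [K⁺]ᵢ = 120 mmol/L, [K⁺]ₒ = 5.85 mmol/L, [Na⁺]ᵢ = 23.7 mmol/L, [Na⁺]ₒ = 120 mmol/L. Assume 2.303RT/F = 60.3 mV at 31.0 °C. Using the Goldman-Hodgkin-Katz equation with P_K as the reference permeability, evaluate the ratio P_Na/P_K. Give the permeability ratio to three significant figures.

Let α = P_Na/P_K. GHK: Vm = 60.3·log₁₀[(Kₒ + α·Naₒ)/(Kᵢ + α·Naᵢ)].
10^(Vm/60.3) = 10^(-66.2/60.3) = 0.079828
So 0.079828·(Kᵢ + α·Naᵢ) = Kₒ + α·Naₒ → α = (0.079828·120.0 − 5.85) / (120.0 − 0.079828·23.7)
α = (9.579 − 5.85) / (120.0 − 1.892) = 3.729/118.1 = 0.03158

0.0316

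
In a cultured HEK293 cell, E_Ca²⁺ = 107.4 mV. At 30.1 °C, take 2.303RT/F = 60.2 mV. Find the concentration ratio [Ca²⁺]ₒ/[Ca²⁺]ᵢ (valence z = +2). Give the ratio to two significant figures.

3700

log₁₀([out]/[in]) = E·z/(60.2) = 107.4 × 2 / 60.2 = 3.5681
[out]/[in] = 10^(3.5681) = 3699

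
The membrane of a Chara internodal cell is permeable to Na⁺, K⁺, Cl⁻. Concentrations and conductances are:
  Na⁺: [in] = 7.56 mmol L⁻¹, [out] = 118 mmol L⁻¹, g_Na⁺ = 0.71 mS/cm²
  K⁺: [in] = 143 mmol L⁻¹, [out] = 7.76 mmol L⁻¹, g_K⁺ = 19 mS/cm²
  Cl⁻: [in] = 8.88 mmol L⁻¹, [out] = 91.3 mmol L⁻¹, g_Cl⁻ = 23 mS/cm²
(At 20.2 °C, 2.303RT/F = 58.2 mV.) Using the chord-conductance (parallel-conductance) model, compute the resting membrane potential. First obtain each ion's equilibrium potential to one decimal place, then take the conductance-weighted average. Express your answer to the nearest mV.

-63 mV

E_Na⁺ = (58.2/1)·log₁₀(118/7.56) = 69.5 mV
E_K⁺ = (58.2/1)·log₁₀(7.76/143) = -73.7 mV
E_Cl⁻ = (58.2/-1)·log₁₀(91.3/8.88) = -58.9 mV
Vm = (Σ gᵢEᵢ)/(Σ gᵢ) = (0.71·69.5 + 19·-73.7 + 23·-58.9) / (0.71 + 19 + 23)
= -2705.66 / 42.71 = -63.35 mV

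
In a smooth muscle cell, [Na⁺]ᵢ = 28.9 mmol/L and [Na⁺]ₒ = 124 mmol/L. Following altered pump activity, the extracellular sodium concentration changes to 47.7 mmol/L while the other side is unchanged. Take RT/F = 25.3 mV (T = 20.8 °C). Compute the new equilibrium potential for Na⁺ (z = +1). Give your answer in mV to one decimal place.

12.7 mV

After the shift: [Na⁺]_out = 47.7, [Na⁺]_in = 28.9 mmol/L.
E_new = (25.3/1)·ln(47.7/28.9) = 25.30 · (0.5011) = 12.68 mV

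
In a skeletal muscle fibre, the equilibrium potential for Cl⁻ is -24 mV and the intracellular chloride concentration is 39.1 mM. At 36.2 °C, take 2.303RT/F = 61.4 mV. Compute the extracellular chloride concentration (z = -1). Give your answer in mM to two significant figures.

96 mM

Nernst: E = (61.4/-1) · log₁₀([out]/[in]), so log₁₀([out]/[in]) = -24.0 × -1 / 61.4 = 0.3909.
[out]/[in] = 10^(0.3909) = 2.46.
[out] = 2.46 × 39.1 = 96.17 mM.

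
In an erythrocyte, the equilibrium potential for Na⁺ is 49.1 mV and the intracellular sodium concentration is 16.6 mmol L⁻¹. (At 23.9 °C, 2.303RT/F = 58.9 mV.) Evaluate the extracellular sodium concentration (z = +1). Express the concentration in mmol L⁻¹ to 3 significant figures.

113 mmol L⁻¹

Nernst: E = (58.9/1) · log₁₀([out]/[in]), so log₁₀([out]/[in]) = 49.1 × 1 / 58.9 = 0.8336.
[out]/[in] = 10^(0.8336) = 6.817.
[out] = 6.817 × 16.6 = 113.2 mmol L⁻¹.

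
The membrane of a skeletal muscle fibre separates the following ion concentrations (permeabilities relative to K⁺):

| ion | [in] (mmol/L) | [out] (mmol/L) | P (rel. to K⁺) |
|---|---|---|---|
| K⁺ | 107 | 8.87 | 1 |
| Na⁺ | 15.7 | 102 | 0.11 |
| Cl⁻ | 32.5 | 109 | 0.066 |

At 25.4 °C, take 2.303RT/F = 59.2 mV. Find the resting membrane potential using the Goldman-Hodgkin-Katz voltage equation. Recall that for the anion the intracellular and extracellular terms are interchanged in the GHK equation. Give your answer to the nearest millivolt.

-42 mV

Vm = 59.2 · log₁₀[(Σ P·[cation]ₒ + Σ P·[anion]ᵢ) / (Σ P·[cation]ᵢ + Σ P·[anion]ₒ)]
Numerator = 1×8.87 + 0.11×102 + 0.066×32.5 = 22.23
Denominator = 1×107 + 0.11×15.7 + 0.066×109 = 115.9
Vm = 59.2 · log₁₀(0.19181) = 59.2 × (-0.7171) = -42.45 mV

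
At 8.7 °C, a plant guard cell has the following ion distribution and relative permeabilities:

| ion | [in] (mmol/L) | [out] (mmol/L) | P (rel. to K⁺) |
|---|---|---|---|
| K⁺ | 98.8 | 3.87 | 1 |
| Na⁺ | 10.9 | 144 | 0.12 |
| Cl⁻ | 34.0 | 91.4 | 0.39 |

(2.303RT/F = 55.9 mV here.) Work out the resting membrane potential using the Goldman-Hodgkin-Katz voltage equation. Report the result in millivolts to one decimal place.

-33.3 mV

Vm = 55.9 · log₁₀[(Σ P·[cation]ₒ + Σ P·[anion]ᵢ) / (Σ P·[cation]ᵢ + Σ P·[anion]ₒ)]
Numerator = 1×3.87 + 0.12×144 + 0.39×34.0 = 34.41
Denominator = 1×98.8 + 0.12×10.9 + 0.39×91.4 = 135.8
Vm = 55.9 · log₁₀(0.25347) = 55.9 × (-0.5961) = -33.32 mV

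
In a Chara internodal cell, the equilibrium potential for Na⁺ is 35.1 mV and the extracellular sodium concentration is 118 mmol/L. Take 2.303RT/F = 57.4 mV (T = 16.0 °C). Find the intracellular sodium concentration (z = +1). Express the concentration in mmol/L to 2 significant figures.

29 mmol/L

Nernst: E = (57.4/1) · log₁₀([out]/[in]), so log₁₀([out]/[in]) = 35.1 × 1 / 57.4 = 0.6115.
[out]/[in] = 10^(0.6115) = 4.088.
[in] = 118 / 4.088 = 28.87 mmol/L.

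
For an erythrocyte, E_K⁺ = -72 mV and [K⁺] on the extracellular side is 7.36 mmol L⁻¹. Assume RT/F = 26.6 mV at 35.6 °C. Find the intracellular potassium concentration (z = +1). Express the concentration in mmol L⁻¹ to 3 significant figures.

110 mmol L⁻¹

Nernst: E = (26.6/1) · ln([out]/[in]), so ln([out]/[in]) = -72.0 × 1 / 26.6 = -2.7068.
[out]/[in] = e^(-2.7068) = 0.06675.
[in] = 7.36 / 0.06675 = 110.3 mmol L⁻¹.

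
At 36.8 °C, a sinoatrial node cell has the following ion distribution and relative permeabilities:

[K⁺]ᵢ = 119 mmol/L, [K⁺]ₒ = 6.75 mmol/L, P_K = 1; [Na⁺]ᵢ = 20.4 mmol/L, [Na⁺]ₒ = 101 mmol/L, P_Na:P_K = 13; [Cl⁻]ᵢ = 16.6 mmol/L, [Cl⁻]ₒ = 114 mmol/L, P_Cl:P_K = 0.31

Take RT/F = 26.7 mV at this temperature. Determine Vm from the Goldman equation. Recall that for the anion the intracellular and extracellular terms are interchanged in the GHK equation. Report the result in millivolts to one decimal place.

Vm = 26.7 · ln[(Σ P·[cation]ₒ + Σ P·[anion]ᵢ) / (Σ P·[cation]ᵢ + Σ P·[anion]ₒ)]
Numerator = 1×6.75 + 13×101 + 0.31×16.6 = 1325
Denominator = 1×119 + 13×20.4 + 0.31×114 = 419.5
Vm = 26.7 · ln(3.158) = 26.7 × (1.1499) = 30.70 mV

30.7 mV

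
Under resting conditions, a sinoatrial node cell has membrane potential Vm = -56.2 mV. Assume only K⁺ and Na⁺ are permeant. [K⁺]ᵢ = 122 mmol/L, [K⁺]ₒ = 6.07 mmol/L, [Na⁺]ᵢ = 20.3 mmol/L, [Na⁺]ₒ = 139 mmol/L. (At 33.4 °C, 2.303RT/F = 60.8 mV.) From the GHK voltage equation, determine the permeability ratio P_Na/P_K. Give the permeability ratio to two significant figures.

0.062

Let α = P_Na/P_K. GHK: Vm = 60.8·log₁₀[(Kₒ + α·Naₒ)/(Kᵢ + α·Naᵢ)].
10^(Vm/60.8) = 10^(-56.2/60.8) = 0.11903
So 0.11903·(Kᵢ + α·Naᵢ) = Kₒ + α·Naₒ → α = (0.11903·122.0 − 6.07) / (139.0 − 0.11903·20.3)
α = (14.52 − 6.07) / (139.0 − 2.416) = 8.452/136.6 = 0.06188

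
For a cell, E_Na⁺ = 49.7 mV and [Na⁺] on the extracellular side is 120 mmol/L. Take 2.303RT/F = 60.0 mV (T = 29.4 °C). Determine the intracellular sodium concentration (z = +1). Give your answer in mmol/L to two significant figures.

Nernst: E = (60.0/1) · log₁₀([out]/[in]), so log₁₀([out]/[in]) = 49.7 × 1 / 60.0 = 0.8283.
[out]/[in] = 10^(0.8283) = 6.735.
[in] = 120 / 6.735 = 17.82 mmol/L.

18 mmol/L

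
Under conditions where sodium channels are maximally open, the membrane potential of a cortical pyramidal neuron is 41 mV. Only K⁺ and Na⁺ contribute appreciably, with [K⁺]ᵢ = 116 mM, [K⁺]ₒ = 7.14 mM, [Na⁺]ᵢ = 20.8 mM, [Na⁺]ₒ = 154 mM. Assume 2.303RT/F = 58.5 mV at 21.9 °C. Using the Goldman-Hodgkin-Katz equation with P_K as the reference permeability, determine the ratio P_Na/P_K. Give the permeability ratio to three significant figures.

11.6

Let α = P_Na/P_K. GHK: Vm = 58.5·log₁₀[(Kₒ + α·Naₒ)/(Kᵢ + α·Naᵢ)].
10^(Vm/58.5) = 10^(41.0/58.5) = 5.0217
So 5.0217·(Kᵢ + α·Naᵢ) = Kₒ + α·Naₒ → α = (5.0217·116.0 − 7.14) / (154.0 − 5.0217·20.8)
α = (582.5 − 7.14) / (154.0 − 104.5) = 575.4/49.55 = 11.61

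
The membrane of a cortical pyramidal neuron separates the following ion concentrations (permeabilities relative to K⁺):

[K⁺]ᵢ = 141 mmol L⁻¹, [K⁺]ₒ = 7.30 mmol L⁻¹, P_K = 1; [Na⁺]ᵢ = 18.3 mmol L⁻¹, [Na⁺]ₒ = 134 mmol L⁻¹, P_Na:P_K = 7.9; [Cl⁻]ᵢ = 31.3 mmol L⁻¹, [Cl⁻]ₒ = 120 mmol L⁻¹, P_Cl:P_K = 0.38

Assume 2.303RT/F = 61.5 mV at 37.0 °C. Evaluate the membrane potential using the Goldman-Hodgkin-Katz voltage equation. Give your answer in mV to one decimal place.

Vm = 61.5 · log₁₀[(Σ P·[cation]ₒ + Σ P·[anion]ᵢ) / (Σ P·[cation]ᵢ + Σ P·[anion]ₒ)]
Numerator = 1×7.30 + 7.9×134 + 0.38×31.3 = 1078
Denominator = 1×141 + 7.9×18.3 + 0.38×120 = 331.2
Vm = 61.5 · log₁₀(3.2545) = 61.5 × (0.5125) = 31.52 mV

31.5 mV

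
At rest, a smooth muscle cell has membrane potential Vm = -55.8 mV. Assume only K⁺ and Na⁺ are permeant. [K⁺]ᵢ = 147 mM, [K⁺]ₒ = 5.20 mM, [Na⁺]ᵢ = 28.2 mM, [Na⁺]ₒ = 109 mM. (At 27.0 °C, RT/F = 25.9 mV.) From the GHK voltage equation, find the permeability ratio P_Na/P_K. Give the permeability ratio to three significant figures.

Let α = P_Na/P_K. GHK: Vm = 25.9·ln[(Kₒ + α·Naₒ)/(Kᵢ + α·Naᵢ)].
e^(Vm/25.9) = e^(-55.8/25.9) = 0.11597
So 0.11597·(Kᵢ + α·Naᵢ) = Kₒ + α·Naₒ → α = (0.11597·147.0 − 5.2) / (109.0 − 0.11597·28.2)
α = (17.05 − 5.2) / (109.0 − 3.27) = 11.85/105.7 = 0.1121

0.112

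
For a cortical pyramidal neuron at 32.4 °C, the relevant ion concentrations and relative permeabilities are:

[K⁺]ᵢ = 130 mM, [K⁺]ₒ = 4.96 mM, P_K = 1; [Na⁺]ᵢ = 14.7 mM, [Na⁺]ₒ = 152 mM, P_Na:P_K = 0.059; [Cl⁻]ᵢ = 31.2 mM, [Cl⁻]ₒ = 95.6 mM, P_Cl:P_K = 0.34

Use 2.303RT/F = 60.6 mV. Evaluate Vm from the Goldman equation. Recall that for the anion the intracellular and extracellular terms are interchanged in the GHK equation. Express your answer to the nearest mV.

Vm = 60.6 · log₁₀[(Σ P·[cation]ₒ + Σ P·[anion]ᵢ) / (Σ P·[cation]ᵢ + Σ P·[anion]ₒ)]
Numerator = 1×4.96 + 0.059×152 + 0.34×31.2 = 24.54
Denominator = 1×130 + 0.059×14.7 + 0.34×95.6 = 163.4
Vm = 60.6 · log₁₀(0.15019) = 60.6 × (-0.8234) = -49.90 mV

-50 mV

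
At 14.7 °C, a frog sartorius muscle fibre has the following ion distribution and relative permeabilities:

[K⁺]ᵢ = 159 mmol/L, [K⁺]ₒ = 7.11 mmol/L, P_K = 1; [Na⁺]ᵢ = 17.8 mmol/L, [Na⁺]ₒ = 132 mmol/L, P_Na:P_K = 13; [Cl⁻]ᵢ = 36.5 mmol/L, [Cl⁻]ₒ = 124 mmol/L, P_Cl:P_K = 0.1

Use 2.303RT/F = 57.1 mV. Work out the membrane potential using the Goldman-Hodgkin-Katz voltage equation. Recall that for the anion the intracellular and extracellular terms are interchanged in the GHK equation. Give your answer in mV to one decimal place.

36.1 mV

Vm = 57.1 · log₁₀[(Σ P·[cation]ₒ + Σ P·[anion]ᵢ) / (Σ P·[cation]ᵢ + Σ P·[anion]ₒ)]
Numerator = 1×7.11 + 13×132 + 0.1×36.5 = 1727
Denominator = 1×159 + 13×17.8 + 0.1×124 = 402.8
Vm = 57.1 · log₁₀(4.2869) = 57.1 × (0.6321) = 36.10 mV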